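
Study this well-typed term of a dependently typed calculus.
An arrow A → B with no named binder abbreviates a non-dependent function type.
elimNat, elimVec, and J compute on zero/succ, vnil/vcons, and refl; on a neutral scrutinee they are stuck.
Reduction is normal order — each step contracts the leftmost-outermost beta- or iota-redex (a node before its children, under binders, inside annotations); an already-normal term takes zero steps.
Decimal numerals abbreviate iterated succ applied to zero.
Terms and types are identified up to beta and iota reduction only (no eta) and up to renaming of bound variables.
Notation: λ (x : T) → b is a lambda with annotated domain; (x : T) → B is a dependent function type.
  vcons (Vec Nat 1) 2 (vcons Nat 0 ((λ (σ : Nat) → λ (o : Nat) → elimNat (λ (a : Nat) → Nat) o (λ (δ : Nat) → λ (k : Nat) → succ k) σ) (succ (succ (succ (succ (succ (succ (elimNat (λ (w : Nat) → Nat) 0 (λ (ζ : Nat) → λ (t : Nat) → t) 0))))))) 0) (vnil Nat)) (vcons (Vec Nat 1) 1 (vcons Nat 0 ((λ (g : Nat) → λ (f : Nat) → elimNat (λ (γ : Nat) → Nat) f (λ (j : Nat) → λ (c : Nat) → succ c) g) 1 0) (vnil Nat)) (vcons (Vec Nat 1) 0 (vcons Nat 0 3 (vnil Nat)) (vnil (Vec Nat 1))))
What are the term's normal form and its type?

normal form:
  vcons (Vec Nat 1) 2 (vcons Nat 0 6 (vnil Nat)) (vcons (Vec Nat 1) 1 (vcons Nat 0 1 (vnil Nat)) (vcons (Vec Nat 1) 0 (vcons Nat 0 3 (vnil Nat)) (vnil (Vec Nat 1))))
type:
  Vec (Vec Nat 1) 3
observation: 28 normal-order steps separate the term from its normal form.


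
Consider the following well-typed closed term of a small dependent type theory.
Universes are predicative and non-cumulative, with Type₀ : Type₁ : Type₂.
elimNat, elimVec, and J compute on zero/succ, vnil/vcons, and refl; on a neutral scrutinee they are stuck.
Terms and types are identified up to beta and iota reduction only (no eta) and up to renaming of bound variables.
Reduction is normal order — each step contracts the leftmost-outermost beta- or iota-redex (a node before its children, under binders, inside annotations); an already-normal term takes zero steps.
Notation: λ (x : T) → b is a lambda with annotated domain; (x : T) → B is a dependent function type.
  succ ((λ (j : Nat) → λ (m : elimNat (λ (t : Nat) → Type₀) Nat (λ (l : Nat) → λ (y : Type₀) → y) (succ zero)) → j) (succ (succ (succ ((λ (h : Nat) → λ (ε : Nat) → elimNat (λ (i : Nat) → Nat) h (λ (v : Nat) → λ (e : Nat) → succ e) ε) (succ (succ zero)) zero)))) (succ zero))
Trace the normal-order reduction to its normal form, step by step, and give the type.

reduction (normal order):
  succ ((λ (j : Nat) → λ (m : elimNat (λ (t : Nat) → Type₀) Nat (λ (l : Nat) → λ (y : Type₀) → y) (succ zero)) → j) (succ (succ (succ ((λ (h : Nat) → λ (ε : Nat) → elimNat (λ (i : Nat) → Nat) h (λ (v : Nat) → λ (e : Nat) → succ e) ε) (succ (succ zero)) zero)))) (succ zero))
  ~> succ ((λ (j : elimNat (λ (m : Nat) → Type₀) Nat (λ (t : Nat) → λ (l : Type₀) → l) (succ zero)) → succ (succ (succ ((λ (y : Nat) → λ (h : Nat) → elimNat (λ (ε : Nat) → Nat) y (λ (i : Nat) → λ (v : Nat) → succ v) h) (succ (succ zero)) zero)))) (succ zero))
  ~> succ (succ (succ (succ ((λ (j : Nat) → λ (m : Nat) → elimNat (λ (t : Nat) → Nat) j (λ (l : Nat) → λ (y : Nat) → succ y) m) (succ (succ zero)) zero))))
  ~> succ (succ (succ (succ ((λ (j : Nat) → elimNat (λ (m : Nat) → Nat) (succ (succ zero)) (λ (t : Nat) → λ (l : Nat) → succ l) j) zero))))
  ~> succ (succ (succ (succ (elimNat (λ (j : Nat) → Nat) (succ (succ zero)) (λ (m : Nat) → λ (t : Nat) → succ t) zero))))
  ~> succ (succ (succ (succ (succ (succ zero)))))
inferred type:
  Nat


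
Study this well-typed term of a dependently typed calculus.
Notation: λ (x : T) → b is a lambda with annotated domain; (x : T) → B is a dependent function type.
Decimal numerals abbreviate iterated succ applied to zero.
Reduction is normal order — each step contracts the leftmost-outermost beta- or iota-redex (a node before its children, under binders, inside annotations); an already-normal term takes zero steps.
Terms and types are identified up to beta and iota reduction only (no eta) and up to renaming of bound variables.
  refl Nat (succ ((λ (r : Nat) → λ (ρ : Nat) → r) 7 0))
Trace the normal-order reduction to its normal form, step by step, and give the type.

normal-order reduction sequence:
  refl Nat (succ ((λ (r : Nat) → λ (ρ : Nat) → r) 7 0))
  ~> refl Nat (succ ((λ (r : Nat) → 7) 0))
  ~> refl Nat 8
the term's type:
  Eq Nat 8 8


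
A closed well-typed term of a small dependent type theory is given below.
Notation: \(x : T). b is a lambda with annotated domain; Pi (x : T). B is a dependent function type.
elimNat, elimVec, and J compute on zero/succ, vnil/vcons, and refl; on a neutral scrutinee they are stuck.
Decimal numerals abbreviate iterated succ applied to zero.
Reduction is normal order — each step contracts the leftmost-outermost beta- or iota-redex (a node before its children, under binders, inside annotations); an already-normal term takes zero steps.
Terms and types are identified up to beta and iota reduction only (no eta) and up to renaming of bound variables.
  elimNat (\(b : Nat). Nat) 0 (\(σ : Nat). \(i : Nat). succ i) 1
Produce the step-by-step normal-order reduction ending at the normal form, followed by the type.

reduction (normal order):
  elimNat (\(b : Nat). Nat) 0 (\(σ : Nat). \(i : Nat). succ i) 1
  ~> (\(b : Nat). \(σ : Nat). succ σ) 0 (elimNat (\(i : Nat). Nat) 0 (\(θ : Nat). \(w : Nat). succ w) 0)
  ~> (\(b : Nat). succ b) (elimNat (\(σ : Nat). Nat) 0 (\(i : Nat). \(θ : Nat). succ θ) 0)
  ~> succ (elimNat (\(b : Nat). Nat) 0 (\(σ : Nat). \(i : Nat). succ i) 0)
  ~> 1
inferred type:
  Nat


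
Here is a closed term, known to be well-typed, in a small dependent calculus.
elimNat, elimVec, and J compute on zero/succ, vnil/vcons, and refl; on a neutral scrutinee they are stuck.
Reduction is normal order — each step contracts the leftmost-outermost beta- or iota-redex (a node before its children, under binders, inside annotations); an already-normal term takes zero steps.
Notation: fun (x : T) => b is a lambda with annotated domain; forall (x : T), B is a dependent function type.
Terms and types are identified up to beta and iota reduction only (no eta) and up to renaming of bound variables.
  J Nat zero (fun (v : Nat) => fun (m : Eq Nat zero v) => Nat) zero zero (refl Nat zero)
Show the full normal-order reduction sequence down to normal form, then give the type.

normal-order reduction sequence:
  J Nat zero (fun (v : Nat) => fun (m : Eq Nat zero v) => Nat) zero zero (refl Nat zero)
  ~> zero
the term's type:
  Nat


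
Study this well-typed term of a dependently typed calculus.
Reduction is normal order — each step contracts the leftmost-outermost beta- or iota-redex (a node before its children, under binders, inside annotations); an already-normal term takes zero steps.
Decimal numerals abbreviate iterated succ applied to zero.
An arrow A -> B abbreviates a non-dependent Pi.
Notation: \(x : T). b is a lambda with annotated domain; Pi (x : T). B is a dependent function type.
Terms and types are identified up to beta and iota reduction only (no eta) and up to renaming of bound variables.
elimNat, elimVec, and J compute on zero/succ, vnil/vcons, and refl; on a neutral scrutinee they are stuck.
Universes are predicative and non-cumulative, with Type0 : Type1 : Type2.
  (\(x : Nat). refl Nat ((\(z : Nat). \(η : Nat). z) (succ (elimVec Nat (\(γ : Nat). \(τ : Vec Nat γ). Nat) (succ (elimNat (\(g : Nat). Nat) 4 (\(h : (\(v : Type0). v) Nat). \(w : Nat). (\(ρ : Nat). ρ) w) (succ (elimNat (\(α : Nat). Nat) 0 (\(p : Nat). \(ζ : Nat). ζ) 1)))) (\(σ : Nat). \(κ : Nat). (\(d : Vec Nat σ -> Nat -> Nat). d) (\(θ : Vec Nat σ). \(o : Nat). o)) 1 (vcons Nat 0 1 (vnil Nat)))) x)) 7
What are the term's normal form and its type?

reduced normal form:
  refl Nat 6
inferred type:
  Eq Nat 6 6
observation: normalization takes exactly 21 steps under the normal-order strategy.


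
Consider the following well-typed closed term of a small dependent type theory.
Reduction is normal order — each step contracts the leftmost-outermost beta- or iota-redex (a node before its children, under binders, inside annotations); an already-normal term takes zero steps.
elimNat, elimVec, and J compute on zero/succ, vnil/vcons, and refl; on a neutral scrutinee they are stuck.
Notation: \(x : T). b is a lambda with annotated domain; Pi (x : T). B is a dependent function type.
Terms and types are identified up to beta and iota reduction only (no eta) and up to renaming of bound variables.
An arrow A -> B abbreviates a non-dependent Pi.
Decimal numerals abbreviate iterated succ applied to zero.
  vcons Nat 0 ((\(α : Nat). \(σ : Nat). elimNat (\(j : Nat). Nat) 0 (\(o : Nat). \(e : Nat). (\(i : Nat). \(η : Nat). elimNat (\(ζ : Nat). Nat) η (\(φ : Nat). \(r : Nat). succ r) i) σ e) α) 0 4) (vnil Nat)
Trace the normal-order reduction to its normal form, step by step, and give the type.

normal-order reduction:
  vcons Nat 0 ((\(α : Nat). \(σ : Nat). elimNat (\(j : Nat). Nat) 0 (\(o : Nat). \(e : Nat). (\(i : Nat). \(η : Nat). elimNat (\(ζ : Nat). Nat) η (\(φ : Nat). \(r : Nat). succ r) i) σ e) α) 0 4) (vnil Nat)
  ~> vcons Nat 0 ((\(α : Nat). elimNat (\(σ : Nat). Nat) 0 (\(j : Nat). \(o : Nat). (\(e : Nat). \(i : Nat). elimNat (\(η : Nat). Nat) i (\(ζ : Nat). \(φ : Nat). succ φ) e) α o) 0) 4) (vnil Nat)
  ~> vcons Nat 0 (elimNat (\(α : Nat). Nat) 0 (\(σ : Nat). \(j : Nat). (\(o : Nat). \(e : Nat). elimNat (\(i : Nat). Nat) e (\(η : Nat). \(ζ : Nat). succ ζ) o) 4 j) 0) (vnil Nat)
  ~> vcons Nat 0 0 (vnil Nat)
the term's type:
  Vec Nat 1


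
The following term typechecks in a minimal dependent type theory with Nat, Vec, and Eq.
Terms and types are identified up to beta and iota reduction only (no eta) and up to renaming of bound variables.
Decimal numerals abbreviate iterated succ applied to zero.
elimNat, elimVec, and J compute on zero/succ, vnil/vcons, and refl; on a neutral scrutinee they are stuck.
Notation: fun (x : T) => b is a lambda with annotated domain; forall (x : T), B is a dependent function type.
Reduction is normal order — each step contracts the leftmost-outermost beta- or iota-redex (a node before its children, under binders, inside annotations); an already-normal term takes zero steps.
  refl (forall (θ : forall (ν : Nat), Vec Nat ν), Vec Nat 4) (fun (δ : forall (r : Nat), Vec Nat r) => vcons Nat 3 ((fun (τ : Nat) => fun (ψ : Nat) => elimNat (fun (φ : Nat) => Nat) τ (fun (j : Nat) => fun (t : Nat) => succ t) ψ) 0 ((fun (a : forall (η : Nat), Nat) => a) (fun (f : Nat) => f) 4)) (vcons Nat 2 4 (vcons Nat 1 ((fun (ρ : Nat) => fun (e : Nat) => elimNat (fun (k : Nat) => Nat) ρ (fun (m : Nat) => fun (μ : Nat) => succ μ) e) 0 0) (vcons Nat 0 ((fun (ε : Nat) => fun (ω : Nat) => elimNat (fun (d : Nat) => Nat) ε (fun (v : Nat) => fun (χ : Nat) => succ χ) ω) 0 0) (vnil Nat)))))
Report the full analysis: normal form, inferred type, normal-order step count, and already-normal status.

normal form:
  refl (forall (θ : forall (ν : Nat), Vec Nat ν), Vec Nat 4) (fun (δ : forall (r : Nat), Vec Nat r) => vcons Nat 3 4 (vcons Nat 2 4 (vcons Nat 1 0 (vcons Nat 0 0 (vnil Nat)))))
type:
  Eq (forall (θ : forall (ν : Nat), Vec Nat ν), Vec Nat 4) (fun (δ : forall (r : Nat), Vec Nat r) => vcons Nat 3 4 (vcons Nat 2 4 (vcons Nat 1 0 (vcons Nat 0 0 (vnil Nat))))) (fun (τ : forall (ψ : Nat), Vec Nat ψ) => vcons Nat 3 4 (vcons Nat 2 4 (vcons Nat 1 0 (vcons Nat 0 0 (vnil Nat)))))
reduction steps (normal order): 23
already normal: no
first redex: a beta-redex


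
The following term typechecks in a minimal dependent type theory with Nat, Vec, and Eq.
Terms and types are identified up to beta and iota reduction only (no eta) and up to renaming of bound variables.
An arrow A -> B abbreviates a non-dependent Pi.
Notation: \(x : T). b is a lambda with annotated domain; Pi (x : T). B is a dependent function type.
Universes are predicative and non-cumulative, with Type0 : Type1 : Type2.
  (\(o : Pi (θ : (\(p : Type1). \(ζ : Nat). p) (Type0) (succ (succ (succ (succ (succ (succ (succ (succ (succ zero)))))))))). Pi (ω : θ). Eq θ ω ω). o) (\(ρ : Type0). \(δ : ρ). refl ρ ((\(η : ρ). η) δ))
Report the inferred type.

the term's type:
  Pi (o : Type0). Pi (θ : o). Eq o θ θ


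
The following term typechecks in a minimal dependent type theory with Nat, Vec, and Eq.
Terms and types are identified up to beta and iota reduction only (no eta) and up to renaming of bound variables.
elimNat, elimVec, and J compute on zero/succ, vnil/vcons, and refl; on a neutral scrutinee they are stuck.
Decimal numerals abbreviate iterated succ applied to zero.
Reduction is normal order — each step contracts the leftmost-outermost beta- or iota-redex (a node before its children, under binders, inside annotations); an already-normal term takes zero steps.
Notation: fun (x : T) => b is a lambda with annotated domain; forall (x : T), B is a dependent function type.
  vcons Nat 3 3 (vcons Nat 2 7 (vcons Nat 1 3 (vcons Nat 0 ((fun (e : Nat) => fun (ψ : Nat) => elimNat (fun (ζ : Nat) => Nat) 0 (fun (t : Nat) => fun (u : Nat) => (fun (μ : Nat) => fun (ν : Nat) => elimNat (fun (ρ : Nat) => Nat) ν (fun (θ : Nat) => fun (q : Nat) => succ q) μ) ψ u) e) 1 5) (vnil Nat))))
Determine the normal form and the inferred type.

reduced normal form:
  vcons Nat 3 3 (vcons Nat 2 7 (vcons Nat 1 3 (vcons Nat 0 5 (vnil Nat))))
the term's type:
  Vec Nat 4


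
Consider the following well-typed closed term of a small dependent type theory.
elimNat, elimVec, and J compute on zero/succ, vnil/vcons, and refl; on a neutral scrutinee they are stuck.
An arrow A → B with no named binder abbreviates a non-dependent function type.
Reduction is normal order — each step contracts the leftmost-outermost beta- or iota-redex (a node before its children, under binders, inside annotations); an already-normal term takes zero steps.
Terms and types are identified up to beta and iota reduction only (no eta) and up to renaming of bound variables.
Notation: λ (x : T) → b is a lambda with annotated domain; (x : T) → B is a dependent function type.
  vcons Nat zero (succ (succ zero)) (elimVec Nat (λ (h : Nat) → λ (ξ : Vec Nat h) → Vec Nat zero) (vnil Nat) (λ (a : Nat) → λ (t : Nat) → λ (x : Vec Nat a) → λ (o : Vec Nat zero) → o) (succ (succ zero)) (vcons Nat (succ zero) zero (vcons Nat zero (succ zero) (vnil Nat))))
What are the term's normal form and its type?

normal form:
  vcons Nat zero (succ (succ zero)) (vnil Nat)
inferred type:
  Vec Nat (succ zero)


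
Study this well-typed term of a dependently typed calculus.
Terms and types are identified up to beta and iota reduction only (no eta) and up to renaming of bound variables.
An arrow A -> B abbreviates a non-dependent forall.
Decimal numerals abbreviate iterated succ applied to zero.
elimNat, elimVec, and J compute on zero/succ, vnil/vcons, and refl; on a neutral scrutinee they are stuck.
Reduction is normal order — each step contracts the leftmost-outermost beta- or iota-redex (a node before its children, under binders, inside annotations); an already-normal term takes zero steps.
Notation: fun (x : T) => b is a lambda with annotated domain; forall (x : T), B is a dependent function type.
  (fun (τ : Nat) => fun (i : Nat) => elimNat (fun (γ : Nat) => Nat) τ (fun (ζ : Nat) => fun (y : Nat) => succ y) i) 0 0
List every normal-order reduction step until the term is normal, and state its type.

normal-order reduction sequence:
  (fun (τ : Nat) => fun (i : Nat) => elimNat (fun (γ : Nat) => Nat) τ (fun (ζ : Nat) => fun (y : Nat) => succ y) i) 0 0
  ~> (fun (τ : Nat) => elimNat (fun (i : Nat) => Nat) 0 (fun (γ : Nat) => fun (ζ : Nat) => succ ζ) τ) 0
  ~> elimNat (fun (τ : Nat) => Nat) 0 (fun (i : Nat) => fun (γ : Nat) => succ γ) 0
  ~> 0
inferred type:
  Nat


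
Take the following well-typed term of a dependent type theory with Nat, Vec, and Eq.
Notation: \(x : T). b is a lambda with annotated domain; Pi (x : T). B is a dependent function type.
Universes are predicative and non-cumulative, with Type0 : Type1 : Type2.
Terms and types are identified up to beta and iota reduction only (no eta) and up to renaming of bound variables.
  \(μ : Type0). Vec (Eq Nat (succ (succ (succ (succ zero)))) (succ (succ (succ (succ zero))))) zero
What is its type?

the term's type:
  Pi (μ : Type0). Type0


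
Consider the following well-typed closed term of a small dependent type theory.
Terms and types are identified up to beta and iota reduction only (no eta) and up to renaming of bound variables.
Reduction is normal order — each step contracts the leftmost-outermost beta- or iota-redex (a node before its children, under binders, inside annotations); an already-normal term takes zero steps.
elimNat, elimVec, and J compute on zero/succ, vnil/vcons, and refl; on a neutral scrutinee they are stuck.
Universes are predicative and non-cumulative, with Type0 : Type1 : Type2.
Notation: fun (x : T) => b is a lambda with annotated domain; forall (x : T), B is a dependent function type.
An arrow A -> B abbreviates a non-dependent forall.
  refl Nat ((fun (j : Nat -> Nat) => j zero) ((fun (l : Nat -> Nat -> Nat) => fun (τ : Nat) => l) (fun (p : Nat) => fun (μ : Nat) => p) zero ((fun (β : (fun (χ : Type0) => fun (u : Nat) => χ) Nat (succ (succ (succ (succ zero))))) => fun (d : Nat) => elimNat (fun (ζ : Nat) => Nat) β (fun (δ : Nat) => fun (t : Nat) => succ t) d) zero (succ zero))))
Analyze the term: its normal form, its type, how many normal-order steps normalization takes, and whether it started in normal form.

reduced normal form:
  refl Nat (succ zero)
the term's type:
  Eq Nat (succ zero) (succ zero)
normal-order step count: 11
already normal: no
first contracted redex: a beta-redex


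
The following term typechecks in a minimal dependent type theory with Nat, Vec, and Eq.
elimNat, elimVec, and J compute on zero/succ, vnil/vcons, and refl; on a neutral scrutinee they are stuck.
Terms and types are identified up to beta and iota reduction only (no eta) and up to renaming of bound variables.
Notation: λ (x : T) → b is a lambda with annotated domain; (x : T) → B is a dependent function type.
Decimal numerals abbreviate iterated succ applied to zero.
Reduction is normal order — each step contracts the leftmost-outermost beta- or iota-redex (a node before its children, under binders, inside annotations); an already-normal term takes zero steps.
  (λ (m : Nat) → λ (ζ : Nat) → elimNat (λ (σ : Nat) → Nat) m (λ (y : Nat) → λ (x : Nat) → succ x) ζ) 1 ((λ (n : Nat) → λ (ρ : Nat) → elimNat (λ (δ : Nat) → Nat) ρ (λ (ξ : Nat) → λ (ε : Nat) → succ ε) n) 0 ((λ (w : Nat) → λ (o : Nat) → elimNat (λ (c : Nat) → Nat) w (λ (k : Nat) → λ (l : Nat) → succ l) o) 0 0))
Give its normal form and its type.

resulting normal form:
  1
type:
  Nat
observation: 9 normal-order steps normalize the term, beginning with a beta-redex.


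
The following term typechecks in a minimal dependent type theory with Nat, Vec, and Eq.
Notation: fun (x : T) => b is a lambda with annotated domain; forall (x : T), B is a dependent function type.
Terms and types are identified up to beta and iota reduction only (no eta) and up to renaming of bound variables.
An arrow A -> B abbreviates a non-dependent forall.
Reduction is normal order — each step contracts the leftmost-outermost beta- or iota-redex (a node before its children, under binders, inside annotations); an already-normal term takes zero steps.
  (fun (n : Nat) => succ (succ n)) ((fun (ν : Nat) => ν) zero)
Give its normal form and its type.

reduced normal form:
  succ (succ zero)
the term's type:
  Nat
observation: 2 normal-order steps separate the term from its normal form.


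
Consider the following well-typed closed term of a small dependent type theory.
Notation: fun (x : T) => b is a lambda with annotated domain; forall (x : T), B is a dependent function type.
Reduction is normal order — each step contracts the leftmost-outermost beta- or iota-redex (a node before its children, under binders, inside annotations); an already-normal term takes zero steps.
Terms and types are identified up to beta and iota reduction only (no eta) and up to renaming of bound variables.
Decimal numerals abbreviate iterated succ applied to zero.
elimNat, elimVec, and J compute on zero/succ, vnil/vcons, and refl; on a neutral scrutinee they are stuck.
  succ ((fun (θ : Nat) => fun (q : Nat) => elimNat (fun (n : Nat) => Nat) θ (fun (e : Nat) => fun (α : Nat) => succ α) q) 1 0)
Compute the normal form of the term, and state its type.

resulting normal form:
  2
the term's type:
  Nat


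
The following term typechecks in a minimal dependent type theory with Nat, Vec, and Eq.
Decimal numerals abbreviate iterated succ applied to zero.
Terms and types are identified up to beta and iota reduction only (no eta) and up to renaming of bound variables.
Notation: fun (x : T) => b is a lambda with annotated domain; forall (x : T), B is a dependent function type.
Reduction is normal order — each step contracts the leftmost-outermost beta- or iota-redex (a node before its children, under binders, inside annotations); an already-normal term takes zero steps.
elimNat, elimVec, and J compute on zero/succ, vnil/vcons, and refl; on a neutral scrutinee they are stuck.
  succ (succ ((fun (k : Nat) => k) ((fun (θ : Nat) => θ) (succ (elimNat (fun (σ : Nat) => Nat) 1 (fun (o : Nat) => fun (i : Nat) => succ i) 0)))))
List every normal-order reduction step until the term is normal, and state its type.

normal-order reduction:
  succ (succ ((fun (k : Nat) => k) ((fun (θ : Nat) => θ) (succ (elimNat (fun (σ : Nat) => Nat) 1 (fun (o : Nat) => fun (i : Nat) => succ i) 0)))))
  ~> succ (succ ((fun (k : Nat) => k) (succ (elimNat (fun (θ : Nat) => Nat) 1 (fun (σ : Nat) => fun (o : Nat) => succ o) 0))))
  ~> succ (succ (succ (elimNat (fun (k : Nat) => Nat) 1 (fun (θ : Nat) => fun (σ : Nat) => succ σ) 0)))
  ~> 4
type:
  Nat


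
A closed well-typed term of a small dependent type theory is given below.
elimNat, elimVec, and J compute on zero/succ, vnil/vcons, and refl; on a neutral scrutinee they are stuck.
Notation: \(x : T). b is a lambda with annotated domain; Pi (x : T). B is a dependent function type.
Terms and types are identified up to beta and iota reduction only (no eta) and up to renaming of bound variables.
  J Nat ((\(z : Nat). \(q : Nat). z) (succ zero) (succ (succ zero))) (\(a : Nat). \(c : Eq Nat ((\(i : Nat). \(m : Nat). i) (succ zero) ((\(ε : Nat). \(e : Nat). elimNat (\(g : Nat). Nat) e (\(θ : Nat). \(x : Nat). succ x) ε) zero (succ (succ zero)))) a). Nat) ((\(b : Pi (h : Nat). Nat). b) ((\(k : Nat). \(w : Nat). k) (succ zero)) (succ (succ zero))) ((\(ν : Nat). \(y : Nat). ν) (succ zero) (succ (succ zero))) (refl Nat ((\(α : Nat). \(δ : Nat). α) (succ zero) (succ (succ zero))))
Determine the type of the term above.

the term's type:
  Nat


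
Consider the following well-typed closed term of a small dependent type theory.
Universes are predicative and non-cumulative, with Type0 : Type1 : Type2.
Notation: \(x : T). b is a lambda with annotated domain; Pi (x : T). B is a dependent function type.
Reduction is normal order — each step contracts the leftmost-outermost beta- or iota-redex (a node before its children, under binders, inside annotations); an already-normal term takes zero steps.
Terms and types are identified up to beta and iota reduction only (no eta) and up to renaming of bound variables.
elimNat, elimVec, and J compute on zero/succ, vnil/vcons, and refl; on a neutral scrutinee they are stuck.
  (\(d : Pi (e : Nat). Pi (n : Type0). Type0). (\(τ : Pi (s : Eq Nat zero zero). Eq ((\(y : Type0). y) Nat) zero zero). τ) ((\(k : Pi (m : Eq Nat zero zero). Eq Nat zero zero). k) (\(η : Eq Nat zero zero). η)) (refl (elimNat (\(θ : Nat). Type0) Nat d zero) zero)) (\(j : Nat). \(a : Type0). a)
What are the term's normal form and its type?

reduced normal form:
  refl Nat zero
inferred type:
  Eq Nat zero zero
observation: normalization takes exactly 5 steps under the normal-order strategy.


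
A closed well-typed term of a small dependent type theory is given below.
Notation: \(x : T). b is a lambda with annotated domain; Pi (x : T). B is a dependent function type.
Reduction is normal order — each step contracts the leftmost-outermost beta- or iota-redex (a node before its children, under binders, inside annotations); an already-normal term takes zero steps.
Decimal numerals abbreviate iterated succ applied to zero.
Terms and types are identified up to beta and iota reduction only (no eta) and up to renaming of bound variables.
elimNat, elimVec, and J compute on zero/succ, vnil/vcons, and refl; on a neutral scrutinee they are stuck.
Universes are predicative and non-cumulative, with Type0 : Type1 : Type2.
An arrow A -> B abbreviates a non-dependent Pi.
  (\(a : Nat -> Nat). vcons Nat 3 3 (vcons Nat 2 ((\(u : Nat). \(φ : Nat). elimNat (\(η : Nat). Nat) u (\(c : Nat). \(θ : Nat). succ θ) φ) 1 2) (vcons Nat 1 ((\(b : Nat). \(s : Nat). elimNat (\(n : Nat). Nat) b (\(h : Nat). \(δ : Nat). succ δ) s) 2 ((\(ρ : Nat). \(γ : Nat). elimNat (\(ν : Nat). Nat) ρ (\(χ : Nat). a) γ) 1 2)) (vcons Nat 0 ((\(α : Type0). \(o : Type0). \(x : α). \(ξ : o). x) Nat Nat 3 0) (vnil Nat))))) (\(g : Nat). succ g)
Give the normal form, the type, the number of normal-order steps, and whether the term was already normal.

reduced normal form:
  vcons Nat 3 3 (vcons Nat 2 3 (vcons Nat 1 5 (vcons Nat 0 3 (vnil Nat))))
the term's type:
  Vec Nat 4
steps to reach normal form (normal order): 35
already normal: no
first redex: a beta-redex


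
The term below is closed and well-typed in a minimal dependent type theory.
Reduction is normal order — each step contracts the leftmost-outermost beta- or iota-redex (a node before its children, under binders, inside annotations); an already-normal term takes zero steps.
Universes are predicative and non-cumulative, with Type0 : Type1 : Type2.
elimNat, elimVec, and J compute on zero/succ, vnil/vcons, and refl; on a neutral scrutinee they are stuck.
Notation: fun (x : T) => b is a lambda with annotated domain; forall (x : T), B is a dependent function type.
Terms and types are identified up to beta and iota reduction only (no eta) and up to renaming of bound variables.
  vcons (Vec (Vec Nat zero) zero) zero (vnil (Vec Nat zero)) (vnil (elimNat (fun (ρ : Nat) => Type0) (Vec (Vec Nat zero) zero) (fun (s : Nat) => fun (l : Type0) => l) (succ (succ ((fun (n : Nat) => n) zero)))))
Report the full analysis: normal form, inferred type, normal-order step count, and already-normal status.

normal form:
  vcons (Vec (Vec Nat zero) zero) zero (vnil (Vec Nat zero)) (vnil (Vec (Vec Nat zero) zero))
type:
  Vec (Vec (Vec Nat zero) zero) (succ zero)
normal-order step count: 8
already normal: no
first contracted redex: an elimNat iota-redex


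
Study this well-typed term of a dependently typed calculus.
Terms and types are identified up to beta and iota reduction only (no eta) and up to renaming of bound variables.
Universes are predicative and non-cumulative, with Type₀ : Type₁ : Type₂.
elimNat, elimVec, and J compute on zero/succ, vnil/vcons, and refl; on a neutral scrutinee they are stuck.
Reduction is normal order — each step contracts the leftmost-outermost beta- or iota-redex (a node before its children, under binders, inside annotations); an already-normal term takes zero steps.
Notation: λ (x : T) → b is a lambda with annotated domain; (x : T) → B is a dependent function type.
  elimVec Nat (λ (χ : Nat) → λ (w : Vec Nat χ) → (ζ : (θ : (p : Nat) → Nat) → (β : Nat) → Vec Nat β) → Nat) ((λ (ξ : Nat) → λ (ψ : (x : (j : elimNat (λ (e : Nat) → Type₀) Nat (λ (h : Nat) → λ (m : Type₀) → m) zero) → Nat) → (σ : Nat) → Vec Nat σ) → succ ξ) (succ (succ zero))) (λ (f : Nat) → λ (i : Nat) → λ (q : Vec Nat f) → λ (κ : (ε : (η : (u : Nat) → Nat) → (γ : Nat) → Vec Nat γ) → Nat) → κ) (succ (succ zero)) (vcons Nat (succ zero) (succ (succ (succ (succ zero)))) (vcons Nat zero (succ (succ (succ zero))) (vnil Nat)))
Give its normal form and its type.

normal form:
  λ (χ : (w : (ζ : Nat) → Nat) → (θ : Nat) → Vec Nat θ) → succ (succ (succ zero))
the term's type:
  (χ : (w : (ζ : Nat) → Nat) → (θ : Nat) → Vec Nat θ) → Nat


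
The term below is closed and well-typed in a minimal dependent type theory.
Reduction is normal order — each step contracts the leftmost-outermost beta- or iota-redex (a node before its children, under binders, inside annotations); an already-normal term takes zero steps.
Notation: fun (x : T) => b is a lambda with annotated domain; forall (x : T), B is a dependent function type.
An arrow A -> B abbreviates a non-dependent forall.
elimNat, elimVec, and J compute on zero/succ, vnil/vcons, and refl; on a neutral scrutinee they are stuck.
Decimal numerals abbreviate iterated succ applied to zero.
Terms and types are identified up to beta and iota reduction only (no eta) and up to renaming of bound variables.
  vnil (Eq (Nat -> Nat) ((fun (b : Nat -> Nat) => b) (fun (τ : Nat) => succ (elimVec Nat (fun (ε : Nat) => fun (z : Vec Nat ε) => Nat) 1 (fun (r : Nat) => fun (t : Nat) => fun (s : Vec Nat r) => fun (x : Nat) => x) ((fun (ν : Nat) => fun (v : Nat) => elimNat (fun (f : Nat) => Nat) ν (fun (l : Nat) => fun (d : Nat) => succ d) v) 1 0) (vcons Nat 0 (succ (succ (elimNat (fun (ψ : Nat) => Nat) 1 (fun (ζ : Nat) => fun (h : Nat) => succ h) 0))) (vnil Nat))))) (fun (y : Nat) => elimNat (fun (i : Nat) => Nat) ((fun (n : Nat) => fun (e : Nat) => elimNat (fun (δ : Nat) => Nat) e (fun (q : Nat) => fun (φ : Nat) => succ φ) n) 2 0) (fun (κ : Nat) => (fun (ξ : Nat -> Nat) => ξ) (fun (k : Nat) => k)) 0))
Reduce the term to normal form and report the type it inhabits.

resulting normal form:
  vnil (Eq (Nat -> Nat) (fun (b : Nat) => 2) (fun (τ : Nat) => 2))
inferred type:
  Vec (Eq (Nat -> Nat) (fun (b : Nat) => 2) (fun (τ : Nat) => 2)) 0
observation: contracting a beta-redex first, the term normalizes in 17 steps.


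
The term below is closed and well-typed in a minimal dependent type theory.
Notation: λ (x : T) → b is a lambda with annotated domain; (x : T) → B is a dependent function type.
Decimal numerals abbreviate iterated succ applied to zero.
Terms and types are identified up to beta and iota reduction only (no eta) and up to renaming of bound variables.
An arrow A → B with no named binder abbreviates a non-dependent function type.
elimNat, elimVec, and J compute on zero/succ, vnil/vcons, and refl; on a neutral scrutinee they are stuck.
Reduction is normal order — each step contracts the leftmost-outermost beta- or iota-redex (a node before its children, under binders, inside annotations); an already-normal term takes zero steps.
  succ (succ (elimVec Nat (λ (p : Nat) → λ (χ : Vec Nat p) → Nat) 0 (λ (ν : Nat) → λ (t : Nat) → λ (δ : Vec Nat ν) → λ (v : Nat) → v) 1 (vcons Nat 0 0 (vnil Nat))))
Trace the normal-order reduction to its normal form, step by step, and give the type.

reduction (normal order):
  succ (succ (elimVec Nat (λ (p : Nat) → λ (χ : Vec Nat p) → Nat) 0 (λ (ν : Nat) → λ (t : Nat) → λ (δ : Vec Nat ν) → λ (v : Nat) → v) 1 (vcons Nat 0 0 (vnil Nat))))
  ~> succ (succ ((λ (p : Nat) → λ (χ : Nat) → λ (ν : Vec Nat p) → λ (t : Nat) → t) 0 0 (vnil Nat) (elimVec Nat (λ (δ : Nat) → λ (v : Vec Nat δ) → Nat) 0 (λ (s : Nat) → λ (θ : Nat) → λ (α : Vec Nat s) → λ (j : Nat) → j) 0 (vnil Nat))))
  ~> succ (succ ((λ (p : Nat) → λ (χ : Vec Nat 0) → λ (ν : Nat) → ν) 0 (vnil Nat) (elimVec Nat (λ (t : Nat) → λ (δ : Vec Nat t) → Nat) 0 (λ (v : Nat) → λ (s : Nat) → λ (θ : Vec Nat v) → λ (α : Nat) → α) 0 (vnil Nat))))
  ~> succ (succ ((λ (p : Vec Nat 0) → λ (χ : Nat) → χ) (vnil Nat) (elimVec Nat (λ (ν : Nat) → λ (t : Vec Nat ν) → Nat) 0 (λ (δ : Nat) → λ (v : Nat) → λ (s : Vec Nat δ) → λ (θ : Nat) → θ) 0 (vnil Nat))))
  ~> succ (succ ((λ (p : Nat) → p) (elimVec Nat (λ (χ : Nat) → λ (ν : Vec Nat χ) → Nat) 0 (λ (t : Nat) → λ (δ : Nat) → λ (v : Vec Nat t) → λ (s : Nat) → s) 0 (vnil Nat))))
  ~> succ (succ (elimVec Nat (λ (p : Nat) → λ (χ : Vec Nat p) → Nat) 0 (λ (ν : Nat) → λ (t : Nat) → λ (δ : Vec Nat ν) → λ (v : Nat) → v) 0 (vnil Nat)))
  ~> 2
type:
  Nat


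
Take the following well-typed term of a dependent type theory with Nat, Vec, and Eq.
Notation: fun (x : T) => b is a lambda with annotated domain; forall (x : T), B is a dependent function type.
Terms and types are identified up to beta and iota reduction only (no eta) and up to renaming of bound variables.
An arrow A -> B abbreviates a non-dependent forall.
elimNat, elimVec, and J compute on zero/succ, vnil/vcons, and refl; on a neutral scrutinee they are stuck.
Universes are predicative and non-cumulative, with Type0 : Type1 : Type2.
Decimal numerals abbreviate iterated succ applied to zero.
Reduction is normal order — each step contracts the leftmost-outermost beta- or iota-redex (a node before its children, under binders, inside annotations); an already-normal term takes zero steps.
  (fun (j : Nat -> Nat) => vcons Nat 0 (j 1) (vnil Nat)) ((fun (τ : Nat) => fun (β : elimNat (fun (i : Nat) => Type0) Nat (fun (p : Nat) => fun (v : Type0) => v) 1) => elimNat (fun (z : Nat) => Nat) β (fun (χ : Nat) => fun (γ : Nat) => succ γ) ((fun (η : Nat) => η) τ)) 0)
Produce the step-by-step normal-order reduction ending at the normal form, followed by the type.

normal-order reduction sequence:
  (fun (j : Nat -> Nat) => vcons Nat 0 (j 1) (vnil Nat)) ((fun (τ : Nat) => fun (β : elimNat (fun (i : Nat) => Type0) Nat (fun (p : Nat) => fun (v : Type0) => v) 1) => elimNat (fun (z : Nat) => Nat) β (fun (χ : Nat) => fun (γ : Nat) => succ γ) ((fun (η : Nat) => η) τ)) 0)
  ~> vcons Nat 0 ((fun (j : Nat) => fun (τ : elimNat (fun (β : Nat) => Type0) Nat (fun (i : Nat) => fun (p : Type0) => p) 1) => elimNat (fun (v : Nat) => Nat) τ (fun (z : Nat) => fun (χ : Nat) => succ χ) ((fun (γ : Nat) => γ) j)) 0 1) (vnil Nat)
  ~> vcons Nat 0 ((fun (j : elimNat (fun (τ : Nat) => Type0) Nat (fun (β : Nat) => fun (i : Type0) => i) 1) => elimNat (fun (p : Nat) => Nat) j (fun (v : Nat) => fun (z : Nat) => succ z) ((fun (χ : Nat) => χ) 0)) 1) (vnil Nat)
  ~> vcons Nat 0 (elimNat (fun (j : Nat) => Nat) 1 (fun (τ : Nat) => fun (β : Nat) => succ β) ((fun (i : Nat) => i) 0)) (vnil Nat)
  ~> vcons Nat 0 (elimNat (fun (j : Nat) => Nat) 1 (fun (τ : Nat) => fun (β : Nat) => succ β) 0) (vnil Nat)
  ~> vcons Nat 0 1 (vnil Nat)
type:
  Vec Nat 1


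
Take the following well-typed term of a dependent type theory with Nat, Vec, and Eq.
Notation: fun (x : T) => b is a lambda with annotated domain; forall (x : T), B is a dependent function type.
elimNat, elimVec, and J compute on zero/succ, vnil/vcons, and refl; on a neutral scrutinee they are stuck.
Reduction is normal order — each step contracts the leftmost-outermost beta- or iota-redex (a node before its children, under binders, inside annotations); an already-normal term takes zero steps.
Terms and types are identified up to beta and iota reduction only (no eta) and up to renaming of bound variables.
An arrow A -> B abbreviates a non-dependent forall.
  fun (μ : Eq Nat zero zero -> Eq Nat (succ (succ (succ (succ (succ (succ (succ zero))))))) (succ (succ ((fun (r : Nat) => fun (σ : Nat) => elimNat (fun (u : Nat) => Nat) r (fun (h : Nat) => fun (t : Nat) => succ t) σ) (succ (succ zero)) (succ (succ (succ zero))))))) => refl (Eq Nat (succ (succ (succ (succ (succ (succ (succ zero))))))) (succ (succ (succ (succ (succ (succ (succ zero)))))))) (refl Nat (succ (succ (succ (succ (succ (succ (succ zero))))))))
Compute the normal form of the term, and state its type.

resulting normal form:
  fun (μ : Eq Nat zero zero -> Eq Nat (succ (succ (succ (succ (succ (succ (succ zero))))))) (succ (succ (succ (succ (succ (succ (succ zero)))))))) => refl (Eq Nat (succ (succ (succ (succ (succ (succ (succ zero))))))) (succ (succ (succ (succ (succ (succ (succ zero)))))))) (refl Nat (succ (succ (succ (succ (succ (succ (succ zero))))))))
inferred type:
  (Eq Nat zero zero -> Eq Nat (succ (succ (succ (succ (succ (succ (succ zero))))))) (succ (succ (succ (succ (succ (succ (succ zero)))))))) -> Eq (Eq Nat (succ (succ (succ (succ (succ (succ (succ zero))))))) (succ (succ (succ (succ (succ (succ (succ zero)))))))) (refl Nat (succ (succ (succ (succ (succ (succ (succ zero)))))))) (refl Nat (succ (succ (succ (succ (succ (succ (succ zero))))))))


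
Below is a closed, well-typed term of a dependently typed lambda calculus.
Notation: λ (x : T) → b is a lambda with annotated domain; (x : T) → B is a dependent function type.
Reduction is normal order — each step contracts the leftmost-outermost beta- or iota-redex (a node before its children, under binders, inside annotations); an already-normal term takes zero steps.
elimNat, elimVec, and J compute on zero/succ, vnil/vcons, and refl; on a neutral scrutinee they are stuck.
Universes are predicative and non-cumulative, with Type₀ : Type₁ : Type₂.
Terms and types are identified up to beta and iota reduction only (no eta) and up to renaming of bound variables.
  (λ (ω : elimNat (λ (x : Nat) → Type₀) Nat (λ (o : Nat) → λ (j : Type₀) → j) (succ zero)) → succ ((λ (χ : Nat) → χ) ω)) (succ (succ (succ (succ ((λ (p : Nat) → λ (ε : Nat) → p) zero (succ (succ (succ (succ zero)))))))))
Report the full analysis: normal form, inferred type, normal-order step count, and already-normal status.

reduced normal form:
  succ (succ (succ (succ (succ zero))))
type:
  Nat
steps to reach normal form (normal order): 4
term was already normal: no
first redex: a beta-redex


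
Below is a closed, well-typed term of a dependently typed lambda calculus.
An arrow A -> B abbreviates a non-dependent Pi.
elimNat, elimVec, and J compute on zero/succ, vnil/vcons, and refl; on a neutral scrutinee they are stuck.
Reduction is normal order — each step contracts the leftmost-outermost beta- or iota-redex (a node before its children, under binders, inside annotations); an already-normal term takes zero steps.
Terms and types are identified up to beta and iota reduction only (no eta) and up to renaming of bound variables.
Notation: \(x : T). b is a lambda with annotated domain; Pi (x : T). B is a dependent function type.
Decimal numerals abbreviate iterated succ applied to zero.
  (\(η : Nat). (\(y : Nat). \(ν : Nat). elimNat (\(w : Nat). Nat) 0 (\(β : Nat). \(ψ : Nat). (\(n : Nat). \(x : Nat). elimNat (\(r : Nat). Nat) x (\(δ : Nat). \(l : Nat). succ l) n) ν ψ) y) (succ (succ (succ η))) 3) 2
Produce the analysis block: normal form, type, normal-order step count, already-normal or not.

resulting normal form:
  15
inferred type:
  Nat
reduction steps (normal order): 79
term was already normal: no
first contracted redex: a beta-redex


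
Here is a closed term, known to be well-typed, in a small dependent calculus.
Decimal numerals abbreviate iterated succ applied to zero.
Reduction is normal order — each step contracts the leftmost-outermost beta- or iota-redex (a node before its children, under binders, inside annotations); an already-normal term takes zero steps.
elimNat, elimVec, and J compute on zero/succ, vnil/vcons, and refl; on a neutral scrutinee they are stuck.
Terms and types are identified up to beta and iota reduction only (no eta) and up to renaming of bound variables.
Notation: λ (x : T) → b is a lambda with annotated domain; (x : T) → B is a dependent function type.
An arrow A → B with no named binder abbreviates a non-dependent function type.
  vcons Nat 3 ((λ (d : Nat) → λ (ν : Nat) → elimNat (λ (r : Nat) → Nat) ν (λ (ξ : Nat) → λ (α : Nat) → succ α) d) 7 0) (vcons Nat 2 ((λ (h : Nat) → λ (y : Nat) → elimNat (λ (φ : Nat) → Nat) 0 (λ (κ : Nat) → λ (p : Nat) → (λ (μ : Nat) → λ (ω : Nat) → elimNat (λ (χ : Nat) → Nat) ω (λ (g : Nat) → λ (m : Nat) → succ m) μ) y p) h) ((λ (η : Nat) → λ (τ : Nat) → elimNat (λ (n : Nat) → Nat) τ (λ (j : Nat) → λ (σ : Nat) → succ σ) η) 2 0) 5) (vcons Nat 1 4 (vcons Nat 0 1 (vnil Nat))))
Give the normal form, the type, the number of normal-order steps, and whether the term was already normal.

normal form:
  vcons Nat 3 7 (vcons Nat 2 10 (vcons Nat 1 4 (vcons Nat 0 1 (vnil Nat))))
type:
  Vec Nat 4
reduction steps (normal order): 60
already normal: no
first contracted redex: a beta-redex
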